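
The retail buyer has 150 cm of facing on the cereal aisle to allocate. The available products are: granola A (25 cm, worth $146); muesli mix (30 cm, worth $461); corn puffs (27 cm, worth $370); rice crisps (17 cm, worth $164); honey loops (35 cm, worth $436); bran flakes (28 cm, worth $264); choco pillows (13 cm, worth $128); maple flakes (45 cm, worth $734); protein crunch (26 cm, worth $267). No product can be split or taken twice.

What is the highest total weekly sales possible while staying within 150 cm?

2129

Best packing: muesli mix + corn puffs + honey loops + choco pillows + maple flakes — 150 cm, 2129 total.
An exhaustive check of the 512 subsets confirms 2129.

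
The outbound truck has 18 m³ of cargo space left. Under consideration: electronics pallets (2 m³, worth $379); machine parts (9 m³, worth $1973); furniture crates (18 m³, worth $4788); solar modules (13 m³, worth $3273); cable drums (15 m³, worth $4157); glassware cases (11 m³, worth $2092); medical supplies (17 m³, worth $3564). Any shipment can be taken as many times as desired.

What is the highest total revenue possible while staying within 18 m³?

4788

Filling by ratio: electronics pallets + cable drums for 4536, with 1 m³ left unused.
Dropping electronics pallets and cable drums frees 17 m³; slotting in furniture crates (18 m³) lifts the total to 4788 at 18 m³.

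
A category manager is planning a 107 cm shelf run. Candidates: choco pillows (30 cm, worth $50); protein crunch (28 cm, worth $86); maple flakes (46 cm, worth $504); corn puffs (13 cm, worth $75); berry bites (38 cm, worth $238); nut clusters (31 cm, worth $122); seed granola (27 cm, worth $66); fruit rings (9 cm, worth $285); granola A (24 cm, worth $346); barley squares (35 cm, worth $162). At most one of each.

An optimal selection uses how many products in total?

4

Optimal total is 1221.
For example protein crunch + maple flakes + fruit rings + granola A achieves it, using 107 cm.
All optima have 4 products.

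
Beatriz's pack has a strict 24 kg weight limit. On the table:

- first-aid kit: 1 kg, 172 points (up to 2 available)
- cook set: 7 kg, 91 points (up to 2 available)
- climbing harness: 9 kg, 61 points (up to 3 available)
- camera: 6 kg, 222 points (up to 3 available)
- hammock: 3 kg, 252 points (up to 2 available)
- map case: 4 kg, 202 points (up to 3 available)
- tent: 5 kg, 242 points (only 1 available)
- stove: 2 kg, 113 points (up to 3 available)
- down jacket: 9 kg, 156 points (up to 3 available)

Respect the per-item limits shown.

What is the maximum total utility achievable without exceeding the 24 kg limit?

1680

Greedy by ratio would take 2×first-aid kit + 2×hammock + 2×map case + 3×stove: 22 kg used, total 1591.
Dropping stove frees 2 kg; slotting in map case (4 kg) lifts the total to 1680 at 24 kg.
No other feasible combination exceeds 1680.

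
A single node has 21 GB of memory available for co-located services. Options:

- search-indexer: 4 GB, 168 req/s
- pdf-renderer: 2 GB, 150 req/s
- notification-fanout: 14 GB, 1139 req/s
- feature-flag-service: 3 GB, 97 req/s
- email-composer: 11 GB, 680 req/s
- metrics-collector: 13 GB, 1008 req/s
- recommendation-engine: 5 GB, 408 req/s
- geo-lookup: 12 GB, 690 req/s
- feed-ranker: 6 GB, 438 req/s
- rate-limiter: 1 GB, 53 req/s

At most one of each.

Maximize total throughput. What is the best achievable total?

1697

Best packing: pdf-renderer + notification-fanout + recommendation-engine — 21 GB, 1697 total.
Runner-up notification-fanout + feed-ranker + rate-limiter tops out at 1630.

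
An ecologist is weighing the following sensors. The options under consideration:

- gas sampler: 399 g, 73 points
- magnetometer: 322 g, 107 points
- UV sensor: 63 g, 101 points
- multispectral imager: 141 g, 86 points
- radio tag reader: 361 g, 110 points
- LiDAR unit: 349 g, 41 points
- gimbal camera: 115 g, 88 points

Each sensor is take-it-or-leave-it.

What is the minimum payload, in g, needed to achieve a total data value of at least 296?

Need the lightest bundle worth ≥ 296.
magnetometer + UV sensor + gimbal camera: 296 data value at 500 g.
Any bundle with less than 500 g falls short of 296.

500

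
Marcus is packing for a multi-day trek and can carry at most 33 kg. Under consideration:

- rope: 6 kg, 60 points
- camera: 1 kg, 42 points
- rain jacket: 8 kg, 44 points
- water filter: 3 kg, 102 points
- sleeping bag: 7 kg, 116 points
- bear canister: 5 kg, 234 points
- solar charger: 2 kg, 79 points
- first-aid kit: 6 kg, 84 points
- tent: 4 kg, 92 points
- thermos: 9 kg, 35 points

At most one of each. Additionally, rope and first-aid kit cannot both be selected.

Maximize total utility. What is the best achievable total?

By utility per kg: bear canister 46.80, camera 42.00, solar charger 39.50 lead.
Best packing: camera + water filter + sleeping bag + bear canister + solar charger + first-aid kit + tent — 28 kg, 749 total.
Runner-up rope + camera + water filter + sleeping bag + bear canister + solar charger + tent tops out at 725.

749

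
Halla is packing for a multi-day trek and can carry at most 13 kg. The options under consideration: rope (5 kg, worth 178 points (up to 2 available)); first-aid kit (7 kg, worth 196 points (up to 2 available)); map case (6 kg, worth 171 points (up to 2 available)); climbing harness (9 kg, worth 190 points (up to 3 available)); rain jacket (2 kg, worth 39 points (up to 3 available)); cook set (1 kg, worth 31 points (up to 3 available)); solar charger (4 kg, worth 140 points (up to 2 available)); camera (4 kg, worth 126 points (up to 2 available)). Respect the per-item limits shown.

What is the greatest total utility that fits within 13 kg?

By utility per kg: rope 35.60, solar charger 35.00, camera 31.50, cook set 31.00 lead.
A density-first pass picks 2×rope + 3×cook set — 449 at 13 kg.
The 8 kg tied up in rope and 3×cook set is better spent on 2×solar charger — total rises to 458 (13 kg).

458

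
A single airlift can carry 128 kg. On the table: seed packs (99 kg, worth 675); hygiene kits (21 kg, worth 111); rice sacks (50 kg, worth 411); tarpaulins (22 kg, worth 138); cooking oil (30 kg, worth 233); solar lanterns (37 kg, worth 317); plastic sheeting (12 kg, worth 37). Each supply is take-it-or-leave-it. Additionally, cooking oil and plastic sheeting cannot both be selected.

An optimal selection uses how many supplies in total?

3

Optimal total is 961.
rice sacks + cooking oil + solar lanterns hits 961 at 117 kg.
Any selection reaching 961 contains exactly 3 supplies.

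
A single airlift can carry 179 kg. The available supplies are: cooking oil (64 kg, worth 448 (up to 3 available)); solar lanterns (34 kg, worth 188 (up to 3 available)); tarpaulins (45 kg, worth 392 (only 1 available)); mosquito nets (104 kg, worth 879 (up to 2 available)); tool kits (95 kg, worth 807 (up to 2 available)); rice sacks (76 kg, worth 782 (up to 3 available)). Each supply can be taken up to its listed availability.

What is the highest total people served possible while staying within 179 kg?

1589

A density-first pass picks 2×rice sacks — 1564 at 152 kg.
Replace rice sacks with tool kits: the trade gains 25 net, giving 1589 at 171 kg.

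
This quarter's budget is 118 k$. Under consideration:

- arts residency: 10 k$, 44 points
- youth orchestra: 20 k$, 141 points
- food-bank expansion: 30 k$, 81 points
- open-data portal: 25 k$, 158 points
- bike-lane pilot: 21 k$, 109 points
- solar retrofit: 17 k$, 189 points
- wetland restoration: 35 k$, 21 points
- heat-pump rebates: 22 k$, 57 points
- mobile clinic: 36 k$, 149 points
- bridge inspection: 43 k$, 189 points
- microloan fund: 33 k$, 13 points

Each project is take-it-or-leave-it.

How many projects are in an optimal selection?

5

Optimal total is 721.
One optimal bundle: arts residency + youth orchestra + open-data portal + solar retrofit + bridge inspection (115 k$).
All optima have 5 projects.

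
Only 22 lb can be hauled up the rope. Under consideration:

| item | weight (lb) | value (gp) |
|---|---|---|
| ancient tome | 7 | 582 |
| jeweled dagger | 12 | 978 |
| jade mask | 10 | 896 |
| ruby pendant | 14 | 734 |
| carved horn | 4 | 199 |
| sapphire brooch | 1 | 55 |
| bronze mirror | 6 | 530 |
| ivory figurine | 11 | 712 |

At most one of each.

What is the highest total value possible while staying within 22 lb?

1874

Taking the top-ratio items first gives jade mask + carved horn + sapphire brooch + bronze mirror for 1680 (21 lb).
Dropping carved horn and sapphire brooch and bronze mirror frees 11 lb; slotting in jeweled dagger (12 lb) lifts the total to 1874 at 22 lb.
The closest alternative, ancient tome + jade mask + carved horn + sapphire brooch, reaches only 1732.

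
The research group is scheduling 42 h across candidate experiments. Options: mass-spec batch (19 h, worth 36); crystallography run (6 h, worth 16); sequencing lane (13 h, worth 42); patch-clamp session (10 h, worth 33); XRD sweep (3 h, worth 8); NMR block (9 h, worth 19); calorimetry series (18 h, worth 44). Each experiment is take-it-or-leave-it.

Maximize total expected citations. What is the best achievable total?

119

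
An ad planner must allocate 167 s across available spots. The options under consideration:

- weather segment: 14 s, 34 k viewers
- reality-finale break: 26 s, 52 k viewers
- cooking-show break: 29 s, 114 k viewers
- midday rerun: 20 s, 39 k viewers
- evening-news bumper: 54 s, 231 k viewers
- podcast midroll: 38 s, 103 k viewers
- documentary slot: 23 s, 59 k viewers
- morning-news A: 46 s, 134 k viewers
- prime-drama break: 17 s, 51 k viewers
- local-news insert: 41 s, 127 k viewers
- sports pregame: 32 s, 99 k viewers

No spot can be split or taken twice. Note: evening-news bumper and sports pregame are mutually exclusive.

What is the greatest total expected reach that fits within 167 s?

582

Density check — evening-news bumper 4.28, cooking-show break 3.93, local-news insert 3.10 are the best per s.
Cooking-show break + evening-news bumper + podcast midroll + morning-news A uses 167 of the 167 s and totals 582.
No other feasible combination exceeds 582.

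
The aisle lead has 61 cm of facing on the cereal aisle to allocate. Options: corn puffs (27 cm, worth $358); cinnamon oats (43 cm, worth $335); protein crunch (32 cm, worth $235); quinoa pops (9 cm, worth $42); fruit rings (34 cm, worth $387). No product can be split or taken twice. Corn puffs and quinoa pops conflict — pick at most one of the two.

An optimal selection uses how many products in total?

2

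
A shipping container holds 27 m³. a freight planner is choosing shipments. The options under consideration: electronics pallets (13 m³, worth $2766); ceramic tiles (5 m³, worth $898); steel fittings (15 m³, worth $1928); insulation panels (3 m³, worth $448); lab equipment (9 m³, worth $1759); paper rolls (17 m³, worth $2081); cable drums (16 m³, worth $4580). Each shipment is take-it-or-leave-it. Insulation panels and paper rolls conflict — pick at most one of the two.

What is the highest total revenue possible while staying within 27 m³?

6339

Best packing: lab equipment + cable drums — 25 m³, 6339 total.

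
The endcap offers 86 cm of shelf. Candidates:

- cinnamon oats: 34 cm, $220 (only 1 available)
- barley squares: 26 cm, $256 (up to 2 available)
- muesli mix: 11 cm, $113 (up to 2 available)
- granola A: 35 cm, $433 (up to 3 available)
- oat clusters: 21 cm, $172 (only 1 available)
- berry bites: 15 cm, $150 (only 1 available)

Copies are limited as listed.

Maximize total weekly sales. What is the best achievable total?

Density check — granola A 12.37, muesli mix 10.27, berry bites 10.00, barley squares 9.85 are the best per cm.
A density-first pass picks muesli mix + 2×granola A — 979 at 81 cm.
Replace muesli mix with berry bites: the trade gains 37 net, giving 1016 at 85 cm.
That's the maximum — no swap from here does better than 1016.

1016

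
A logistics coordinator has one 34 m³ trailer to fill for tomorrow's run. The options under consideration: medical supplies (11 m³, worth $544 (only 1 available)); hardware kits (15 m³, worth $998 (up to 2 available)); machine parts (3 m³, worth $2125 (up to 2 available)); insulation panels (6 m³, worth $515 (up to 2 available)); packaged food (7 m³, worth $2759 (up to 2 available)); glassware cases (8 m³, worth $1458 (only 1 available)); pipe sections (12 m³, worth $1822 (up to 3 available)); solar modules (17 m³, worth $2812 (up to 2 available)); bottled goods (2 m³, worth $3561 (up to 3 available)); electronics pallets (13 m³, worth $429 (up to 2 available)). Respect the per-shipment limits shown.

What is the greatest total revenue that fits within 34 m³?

21909

Taking 2×machine parts + 2×packaged food + glassware cases + 3×bottled goods: 34 m³ used, 21909 in revenue.
That's the maximum — no swap from here does better than 21909.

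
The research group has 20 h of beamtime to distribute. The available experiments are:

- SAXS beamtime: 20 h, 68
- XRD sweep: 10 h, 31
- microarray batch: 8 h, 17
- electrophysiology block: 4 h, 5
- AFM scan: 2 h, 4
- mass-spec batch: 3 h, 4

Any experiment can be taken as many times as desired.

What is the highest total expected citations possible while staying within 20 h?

68

Best packing: SAXS beamtime — 20 h, 68 total.
Every other selection either busts 20 h or fails to beat 68.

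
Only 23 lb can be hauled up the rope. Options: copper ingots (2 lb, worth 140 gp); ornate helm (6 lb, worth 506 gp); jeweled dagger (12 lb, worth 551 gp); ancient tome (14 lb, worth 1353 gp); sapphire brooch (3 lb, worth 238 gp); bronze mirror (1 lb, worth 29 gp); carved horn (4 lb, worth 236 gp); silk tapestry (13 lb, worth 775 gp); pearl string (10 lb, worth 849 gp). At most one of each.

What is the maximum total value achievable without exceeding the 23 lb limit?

Ornate helm + ancient tome + sapphire brooch uses 23 of the 23 lb and totals 2097.
Next best is copper ingots + ornate helm + ancient tome + bronze mirror at 2028 (23 lb) — short by 69.

2097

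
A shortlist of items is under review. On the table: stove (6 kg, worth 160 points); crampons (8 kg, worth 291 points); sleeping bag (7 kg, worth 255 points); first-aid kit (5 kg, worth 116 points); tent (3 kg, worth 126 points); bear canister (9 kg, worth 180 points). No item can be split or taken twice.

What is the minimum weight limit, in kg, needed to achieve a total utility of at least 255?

Need the lightest bundle worth ≥ 255.
sleeping bag reaches 255 using 7 kg.
No combination under 7 kg hits 255.

7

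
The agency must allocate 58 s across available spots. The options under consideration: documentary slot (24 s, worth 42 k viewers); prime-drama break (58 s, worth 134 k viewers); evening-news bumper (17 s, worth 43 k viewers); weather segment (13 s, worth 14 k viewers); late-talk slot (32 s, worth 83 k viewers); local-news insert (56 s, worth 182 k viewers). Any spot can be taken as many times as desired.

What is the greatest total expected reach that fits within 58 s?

182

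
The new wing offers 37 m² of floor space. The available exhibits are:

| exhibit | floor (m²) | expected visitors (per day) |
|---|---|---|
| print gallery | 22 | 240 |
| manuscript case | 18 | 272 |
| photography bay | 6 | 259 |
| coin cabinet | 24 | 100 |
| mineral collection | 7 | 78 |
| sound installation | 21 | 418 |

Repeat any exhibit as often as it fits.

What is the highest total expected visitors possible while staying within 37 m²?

Ranking by ratio (expected visitors/m²): photography bay 43.17, sound installation 19.90, manuscript case 15.11, mineral collection 11.14.
6×photography bay uses 36 of the 37 m² and totals 1554.

1554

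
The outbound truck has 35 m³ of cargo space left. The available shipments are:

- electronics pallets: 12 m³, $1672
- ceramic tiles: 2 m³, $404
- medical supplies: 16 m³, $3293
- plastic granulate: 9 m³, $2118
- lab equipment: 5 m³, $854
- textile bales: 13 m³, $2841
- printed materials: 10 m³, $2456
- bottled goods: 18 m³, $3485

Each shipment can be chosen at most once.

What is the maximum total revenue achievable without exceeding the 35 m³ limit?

7867

Density check — printed materials 245.60, plastic granulate 235.33, textile bales 218.54 are the best per m³.
Taking the top-ratio shipments first gives ceramic tiles + plastic granulate + textile bales + printed materials for 7819 (34 m³).
Dropping ceramic tiles and textile bales frees 15 m³; slotting in medical supplies (16 m³) lifts the total to 7867 at 35 m³.
The closest alternative, ceramic tiles + plastic granulate + textile bales + printed materials, reaches only 7819.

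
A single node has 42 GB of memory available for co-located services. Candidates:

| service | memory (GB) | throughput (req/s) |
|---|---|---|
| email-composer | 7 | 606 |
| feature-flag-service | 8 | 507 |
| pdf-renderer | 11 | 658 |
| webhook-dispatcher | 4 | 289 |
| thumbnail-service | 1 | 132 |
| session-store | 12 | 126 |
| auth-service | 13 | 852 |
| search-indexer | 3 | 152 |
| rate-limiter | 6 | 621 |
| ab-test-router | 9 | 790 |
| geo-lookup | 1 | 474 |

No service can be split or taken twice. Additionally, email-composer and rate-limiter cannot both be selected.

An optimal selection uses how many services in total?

7

The maximum throughput within 42 GB is 3665.
feature-flag-service + webhook-dispatcher + thumbnail-service + auth-service + rate-limiter + ab-test-router + geo-lookup hits 3665 at 42 GB.
Any selection reaching 3665 contains exactly 7 services.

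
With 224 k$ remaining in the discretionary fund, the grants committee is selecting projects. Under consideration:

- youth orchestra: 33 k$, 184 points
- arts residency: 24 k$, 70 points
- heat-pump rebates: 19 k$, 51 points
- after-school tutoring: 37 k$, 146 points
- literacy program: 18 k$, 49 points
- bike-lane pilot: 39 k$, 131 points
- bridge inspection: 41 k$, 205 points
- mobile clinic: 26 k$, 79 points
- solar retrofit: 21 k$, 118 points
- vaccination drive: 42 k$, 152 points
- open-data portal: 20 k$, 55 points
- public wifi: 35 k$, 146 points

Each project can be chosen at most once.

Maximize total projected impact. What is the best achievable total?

Filling by ratio: youth orchestra + after-school tutoring + bridge inspection + solar retrofit + vaccination drive + public wifi for 951, with 15 k$ left unused.
The 42 k$ tied up in vaccination drive is better spent on literacy program + bike-lane pilot — total rises to 979 (224 k$).

979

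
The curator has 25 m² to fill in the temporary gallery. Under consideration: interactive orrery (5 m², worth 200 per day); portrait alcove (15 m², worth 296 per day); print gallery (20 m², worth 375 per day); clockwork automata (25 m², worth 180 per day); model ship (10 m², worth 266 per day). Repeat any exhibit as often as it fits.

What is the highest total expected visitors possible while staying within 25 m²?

1000

Best packing: 5×interactive orrery — 25 m², 1000 total.
That's the maximum — no swap from here does better than 1000.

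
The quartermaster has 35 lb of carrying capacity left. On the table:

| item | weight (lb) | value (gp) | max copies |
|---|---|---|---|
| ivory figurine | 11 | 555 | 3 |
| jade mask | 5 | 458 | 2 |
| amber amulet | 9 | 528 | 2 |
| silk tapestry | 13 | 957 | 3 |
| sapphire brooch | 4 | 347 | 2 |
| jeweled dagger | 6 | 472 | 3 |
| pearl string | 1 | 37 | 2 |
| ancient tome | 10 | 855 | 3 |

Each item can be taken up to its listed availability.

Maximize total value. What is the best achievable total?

3023

Density check — jade mask 91.60, sapphire brooch 86.75, ancient tome 85.50 are the best per lb.
A density-first pass picks 2×jade mask + 2×sapphire brooch + jeweled dagger + pearl string + ancient tome — 2974 at 35 lb.
Reworking the packing: jade mask + 3×ancient tome uses 35 lb and improves the total to 3023.
Nothing else within 35 lb beats 3023.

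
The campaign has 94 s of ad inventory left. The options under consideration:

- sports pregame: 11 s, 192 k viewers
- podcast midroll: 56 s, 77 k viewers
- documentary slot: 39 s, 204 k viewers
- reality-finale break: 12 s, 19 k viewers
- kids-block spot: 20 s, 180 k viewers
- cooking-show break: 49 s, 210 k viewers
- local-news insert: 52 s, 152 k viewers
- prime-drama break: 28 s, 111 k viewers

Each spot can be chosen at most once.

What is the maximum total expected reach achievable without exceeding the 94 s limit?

Ranking by ratio (expected reach/s): sports pregame 17.45, kids-block spot 9.00, documentary slot 5.23, cooking-show break 4.29.
Taking the top-ratio spots first gives sports pregame + documentary slot + reality-finale break + kids-block spot for 595 (82 s).
Replace documentary slot with cooking-show break: the trade gains 6 net, giving 601 at 92 s.
The closest alternative, sports pregame + documentary slot + reality-finale break + kids-block spot, reaches only 595.

601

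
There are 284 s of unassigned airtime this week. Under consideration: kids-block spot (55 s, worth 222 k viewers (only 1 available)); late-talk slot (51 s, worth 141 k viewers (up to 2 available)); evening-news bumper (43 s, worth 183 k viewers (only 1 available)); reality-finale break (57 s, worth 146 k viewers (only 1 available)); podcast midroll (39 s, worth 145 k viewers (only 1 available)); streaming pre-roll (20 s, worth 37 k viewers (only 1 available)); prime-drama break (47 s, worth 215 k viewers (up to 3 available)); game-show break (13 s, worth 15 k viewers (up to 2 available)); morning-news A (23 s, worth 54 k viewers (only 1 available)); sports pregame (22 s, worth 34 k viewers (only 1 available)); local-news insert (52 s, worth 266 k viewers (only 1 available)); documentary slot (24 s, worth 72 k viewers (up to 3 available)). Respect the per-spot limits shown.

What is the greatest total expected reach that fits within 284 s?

By expected reach per s: local-news insert 5.12, prime-drama break 4.57, evening-news bumper 4.26, kids-block spot 4.04 lead.
Filling by ratio: evening-news bumper + podcast midroll + 3×prime-drama break + local-news insert for 1239, with 9 s left unused.
The 47 s tied up in prime-drama break is better spent on kids-block spot — total rises to 1246 (283 s).
The spare 1 s is too small for any remaining spot, and no exchange beats 1246.

1246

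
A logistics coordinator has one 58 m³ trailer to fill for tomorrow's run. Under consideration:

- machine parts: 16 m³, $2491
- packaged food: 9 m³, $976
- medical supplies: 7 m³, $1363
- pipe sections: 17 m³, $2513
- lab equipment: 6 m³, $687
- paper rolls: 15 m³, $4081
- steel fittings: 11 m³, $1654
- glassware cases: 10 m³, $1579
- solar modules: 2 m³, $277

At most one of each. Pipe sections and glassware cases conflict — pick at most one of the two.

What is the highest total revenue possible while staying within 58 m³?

Taking the top-ratio shipments first gives machine parts + medical supplies + lab equipment + paper rolls + glassware cases + solar modules for 10478 (56 m³).
Replace lab equipment and glassware cases with pipe sections: the trade gains 247 net, giving 10725 at 57 m³.
Nothing else feasible within 58 m³ beats 10725.

10725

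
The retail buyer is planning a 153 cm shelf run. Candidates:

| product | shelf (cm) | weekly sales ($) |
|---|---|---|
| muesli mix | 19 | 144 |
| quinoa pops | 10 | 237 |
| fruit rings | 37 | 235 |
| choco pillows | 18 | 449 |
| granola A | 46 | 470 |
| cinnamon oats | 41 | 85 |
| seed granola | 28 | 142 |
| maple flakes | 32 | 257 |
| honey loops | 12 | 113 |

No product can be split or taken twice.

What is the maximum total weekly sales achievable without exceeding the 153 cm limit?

1699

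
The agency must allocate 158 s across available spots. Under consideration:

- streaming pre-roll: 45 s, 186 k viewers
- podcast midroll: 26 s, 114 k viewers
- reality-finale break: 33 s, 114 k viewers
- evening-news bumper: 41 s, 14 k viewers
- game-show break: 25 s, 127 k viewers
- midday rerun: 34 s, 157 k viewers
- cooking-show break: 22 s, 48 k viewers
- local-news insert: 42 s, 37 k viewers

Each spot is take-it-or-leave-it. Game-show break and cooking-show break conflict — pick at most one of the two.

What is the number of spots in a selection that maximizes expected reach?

4

Optimal total is 584.
One optimal bundle: streaming pre-roll + podcast midroll + game-show break + midday rerun (130 s).
All optima have 4 spots.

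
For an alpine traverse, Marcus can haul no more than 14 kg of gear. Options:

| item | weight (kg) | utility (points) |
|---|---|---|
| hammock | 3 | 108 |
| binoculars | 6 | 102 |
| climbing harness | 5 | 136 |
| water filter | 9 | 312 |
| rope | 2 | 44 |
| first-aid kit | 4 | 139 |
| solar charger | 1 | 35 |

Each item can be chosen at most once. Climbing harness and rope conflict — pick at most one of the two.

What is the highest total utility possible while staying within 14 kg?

486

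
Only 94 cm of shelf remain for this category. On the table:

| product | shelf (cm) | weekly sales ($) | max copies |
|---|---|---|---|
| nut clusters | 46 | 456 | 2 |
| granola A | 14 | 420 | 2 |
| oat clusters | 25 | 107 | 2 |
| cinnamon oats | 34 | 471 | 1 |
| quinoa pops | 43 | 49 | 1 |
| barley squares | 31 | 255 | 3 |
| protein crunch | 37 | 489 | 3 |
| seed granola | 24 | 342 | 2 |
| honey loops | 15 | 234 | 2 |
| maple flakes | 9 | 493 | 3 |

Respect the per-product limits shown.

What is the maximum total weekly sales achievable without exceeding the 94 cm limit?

2895

Density check — maple flakes 54.78, granola A 30.00, honey loops 15.60, seed granola 14.25 are the best per cm.
Filling by ratio: 2×granola A + 2×honey loops + 3×maple flakes for 2787, with 9 cm left unused.
Dropping honey loops frees 15 cm; slotting in seed granola (24 cm) lifts the total to 2895 at 94 cm.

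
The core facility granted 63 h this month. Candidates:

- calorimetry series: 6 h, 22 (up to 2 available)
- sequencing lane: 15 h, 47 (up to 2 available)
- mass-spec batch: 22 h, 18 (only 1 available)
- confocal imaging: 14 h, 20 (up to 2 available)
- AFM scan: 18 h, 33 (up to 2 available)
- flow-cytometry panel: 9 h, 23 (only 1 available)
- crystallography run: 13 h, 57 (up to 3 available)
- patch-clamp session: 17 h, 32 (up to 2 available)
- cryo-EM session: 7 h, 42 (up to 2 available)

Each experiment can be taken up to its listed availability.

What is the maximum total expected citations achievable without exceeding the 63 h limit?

Taking the top-ratio experiments first gives calorimetry series + 3×crystallography run + 2×cryo-EM session for 277 (59 h).
Dropping calorimetry series frees 6 h; slotting in flow-cytometry panel (9 h) lifts the total to 278 at 62 h.

278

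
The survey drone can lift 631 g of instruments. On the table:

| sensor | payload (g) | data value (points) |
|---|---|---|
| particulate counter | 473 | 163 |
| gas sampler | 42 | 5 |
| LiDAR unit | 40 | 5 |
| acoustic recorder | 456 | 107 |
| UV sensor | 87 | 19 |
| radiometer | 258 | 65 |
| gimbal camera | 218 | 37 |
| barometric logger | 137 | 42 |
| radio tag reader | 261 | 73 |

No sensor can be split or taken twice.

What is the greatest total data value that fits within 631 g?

205

Ranking by ratio (data value/g): particulate counter 0.34, barometric logger 0.31, radio tag reader 0.28, radiometer 0.25.
Taking particulate counter + barometric logger: 610 g used, 205 in data value.
An exhaustive check of the 512 subsets confirms 205.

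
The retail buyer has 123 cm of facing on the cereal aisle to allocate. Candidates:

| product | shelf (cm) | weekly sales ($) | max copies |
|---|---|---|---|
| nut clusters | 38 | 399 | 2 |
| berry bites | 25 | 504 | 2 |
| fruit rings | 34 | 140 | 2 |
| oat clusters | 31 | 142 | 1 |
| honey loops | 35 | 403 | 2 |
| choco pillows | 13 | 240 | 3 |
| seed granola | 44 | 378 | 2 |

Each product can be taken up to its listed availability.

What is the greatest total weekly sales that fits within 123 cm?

1891

Filling by ratio: 2×berry bites + oat clusters + 3×choco pillows for 1870, with 3 cm left unused.
Dropping oat clusters and choco pillows frees 44 cm; slotting in honey loops (35 cm) lifts the total to 1891 at 111 cm.
The spare 12 cm is too small for any remaining product, and no exchange beats 1891.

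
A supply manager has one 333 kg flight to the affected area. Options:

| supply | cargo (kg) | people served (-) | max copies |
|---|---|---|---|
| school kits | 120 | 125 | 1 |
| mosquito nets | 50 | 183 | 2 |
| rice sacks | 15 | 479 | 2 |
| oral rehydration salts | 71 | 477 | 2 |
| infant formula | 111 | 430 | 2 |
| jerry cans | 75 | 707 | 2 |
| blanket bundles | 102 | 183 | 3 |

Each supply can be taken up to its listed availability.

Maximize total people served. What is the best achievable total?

3326

Best packing: 2×rice sacks + 2×oral rehydration salts + 2×jerry cans — 322 kg, 3326 total.
Every other selection either busts 333 kg or exceeds an availability limit or fails to beat 3326.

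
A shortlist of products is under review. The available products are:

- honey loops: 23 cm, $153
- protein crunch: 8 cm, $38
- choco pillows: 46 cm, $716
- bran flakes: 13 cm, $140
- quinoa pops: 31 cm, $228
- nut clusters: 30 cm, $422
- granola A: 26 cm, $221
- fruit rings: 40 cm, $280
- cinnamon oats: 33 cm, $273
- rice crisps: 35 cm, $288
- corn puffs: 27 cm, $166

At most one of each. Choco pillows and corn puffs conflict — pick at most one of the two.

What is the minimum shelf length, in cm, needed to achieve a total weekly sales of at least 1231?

Minimise cm subject to total weekly sales ≥ 1231.
choco pillows + bran flakes + nut clusters reaches 1278 using 89 cm.
Below 89 cm the best achievable stays under 1231.

89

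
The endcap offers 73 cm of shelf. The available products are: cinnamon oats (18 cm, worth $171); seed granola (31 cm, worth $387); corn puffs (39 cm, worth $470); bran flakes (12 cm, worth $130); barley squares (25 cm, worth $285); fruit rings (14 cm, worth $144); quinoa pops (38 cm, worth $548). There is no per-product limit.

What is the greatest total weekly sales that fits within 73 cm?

935

Best packing: seed granola + quinoa pops — 69 cm, 935 total.
Every other selection either busts 73 cm or fails to beat 935.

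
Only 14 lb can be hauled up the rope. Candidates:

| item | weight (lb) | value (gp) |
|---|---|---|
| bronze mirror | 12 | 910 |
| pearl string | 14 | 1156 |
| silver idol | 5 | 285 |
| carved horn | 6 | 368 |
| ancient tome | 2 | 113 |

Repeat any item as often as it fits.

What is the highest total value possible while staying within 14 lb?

1156

Pearl string uses 14 of the 14 lb and totals 1156.
Every other selection either busts 14 lb or fails to beat 1156.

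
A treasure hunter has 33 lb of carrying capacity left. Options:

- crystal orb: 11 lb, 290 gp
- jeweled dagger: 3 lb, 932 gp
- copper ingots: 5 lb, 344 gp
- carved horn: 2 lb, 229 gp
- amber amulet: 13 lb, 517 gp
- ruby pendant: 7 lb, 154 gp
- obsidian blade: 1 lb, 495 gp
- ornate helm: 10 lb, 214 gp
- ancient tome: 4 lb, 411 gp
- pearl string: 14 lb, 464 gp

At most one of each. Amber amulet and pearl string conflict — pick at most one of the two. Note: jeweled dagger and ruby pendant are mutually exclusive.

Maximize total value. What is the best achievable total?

Jeweled dagger + copper ingots + carved horn + amber amulet + obsidian blade + ancient tome uses 28 of the 33 lb and totals 2928.

2928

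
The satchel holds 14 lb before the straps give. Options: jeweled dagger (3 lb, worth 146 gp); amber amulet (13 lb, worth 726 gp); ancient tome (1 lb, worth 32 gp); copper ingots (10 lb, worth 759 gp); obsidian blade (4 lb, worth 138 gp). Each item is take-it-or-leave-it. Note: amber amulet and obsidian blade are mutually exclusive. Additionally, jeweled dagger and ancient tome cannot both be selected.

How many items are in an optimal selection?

The maximum value within 14 lb is 905.
For example jeweled dagger + copper ingots achieves it, using 13 lb.
Every optimal selection uses 2 items.

2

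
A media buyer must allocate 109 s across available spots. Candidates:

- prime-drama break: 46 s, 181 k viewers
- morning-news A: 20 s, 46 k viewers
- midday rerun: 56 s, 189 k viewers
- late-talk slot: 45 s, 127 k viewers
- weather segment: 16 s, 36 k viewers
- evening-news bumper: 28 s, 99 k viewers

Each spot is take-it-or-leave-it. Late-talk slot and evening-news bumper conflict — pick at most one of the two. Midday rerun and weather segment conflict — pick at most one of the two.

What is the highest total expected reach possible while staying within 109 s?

Filling by ratio: prime-drama break + morning-news A + evening-news bumper for 326, with 15 s left unused.
The 48 s tied up in morning-news A and evening-news bumper is better spent on midday rerun — total rises to 370 (102 s).
Nothing else feasible within 109 s beats 370.

370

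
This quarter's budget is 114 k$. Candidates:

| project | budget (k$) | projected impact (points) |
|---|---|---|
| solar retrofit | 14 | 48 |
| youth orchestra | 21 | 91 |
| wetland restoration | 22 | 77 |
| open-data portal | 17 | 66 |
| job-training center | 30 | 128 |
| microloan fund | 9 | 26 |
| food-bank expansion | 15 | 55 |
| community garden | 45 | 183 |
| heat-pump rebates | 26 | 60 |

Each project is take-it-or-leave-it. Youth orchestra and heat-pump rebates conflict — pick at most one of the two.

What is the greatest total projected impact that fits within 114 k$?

468

Taking youth orchestra + open-data portal + job-training center + community garden: 113 k$ used, 468 in projected impact.
Runner-up youth orchestra + job-training center + food-bank expansion + community garden tops out at 457.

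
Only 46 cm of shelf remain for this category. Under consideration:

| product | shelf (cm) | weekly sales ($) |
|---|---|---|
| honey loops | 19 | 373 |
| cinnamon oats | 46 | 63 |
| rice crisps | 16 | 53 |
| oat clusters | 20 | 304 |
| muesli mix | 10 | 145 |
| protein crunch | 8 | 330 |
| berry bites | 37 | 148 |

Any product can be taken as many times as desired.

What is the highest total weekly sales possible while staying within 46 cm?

5×protein crunch uses 40 of the 46 cm and totals 1650.
That's the maximum — no swap from here does better than 1650.

1650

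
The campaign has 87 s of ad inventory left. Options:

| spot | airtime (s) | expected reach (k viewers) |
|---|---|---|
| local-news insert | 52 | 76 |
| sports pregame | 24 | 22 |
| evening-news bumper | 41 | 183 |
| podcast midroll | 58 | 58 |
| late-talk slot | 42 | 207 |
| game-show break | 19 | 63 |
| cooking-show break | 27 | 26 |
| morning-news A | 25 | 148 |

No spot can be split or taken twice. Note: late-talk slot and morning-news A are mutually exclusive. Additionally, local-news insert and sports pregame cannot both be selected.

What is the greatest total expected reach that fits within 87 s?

Ranking by ratio (expected reach/s): morning-news A 5.92, late-talk slot 4.93, evening-news bumper 4.46.
Best packing: evening-news bumper + game-show break + morning-news A — 85 s, 394 total.
The closest alternative, evening-news bumper + late-talk slot, reaches only 390.

394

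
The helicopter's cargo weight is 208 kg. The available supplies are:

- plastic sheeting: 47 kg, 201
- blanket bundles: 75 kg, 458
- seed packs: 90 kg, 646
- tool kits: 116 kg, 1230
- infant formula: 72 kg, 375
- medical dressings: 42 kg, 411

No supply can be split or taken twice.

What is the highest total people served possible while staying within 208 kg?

1876

Density check — tool kits 10.60, medical dressings 9.79, seed packs 7.18 are the best per kg.
The ratio heuristic lands on plastic sheeting + tool kits + medical dressings (1842) but leaves 3 kg idle.
The 89 kg tied up in plastic sheeting and medical dressings is better spent on seed packs — total rises to 1876 (206 kg).
An exhaustive check of the 64 subsets confirms 1876.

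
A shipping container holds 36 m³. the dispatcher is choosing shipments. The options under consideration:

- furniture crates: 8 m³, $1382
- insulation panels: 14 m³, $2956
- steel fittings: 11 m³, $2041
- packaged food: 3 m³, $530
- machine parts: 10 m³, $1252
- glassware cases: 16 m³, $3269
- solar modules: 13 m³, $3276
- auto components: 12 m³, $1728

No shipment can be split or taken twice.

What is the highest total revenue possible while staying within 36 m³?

The ratio heuristic lands on insulation panels + packaged food + solar modules (6762) but leaves 6 m³ idle.
The 3 m³ tied up in packaged food is better spent on furniture crates — total rises to 7614 (35 m³).
Runner-up furniture crates + steel fittings + packaged food + solar modules tops out at 7229.

7614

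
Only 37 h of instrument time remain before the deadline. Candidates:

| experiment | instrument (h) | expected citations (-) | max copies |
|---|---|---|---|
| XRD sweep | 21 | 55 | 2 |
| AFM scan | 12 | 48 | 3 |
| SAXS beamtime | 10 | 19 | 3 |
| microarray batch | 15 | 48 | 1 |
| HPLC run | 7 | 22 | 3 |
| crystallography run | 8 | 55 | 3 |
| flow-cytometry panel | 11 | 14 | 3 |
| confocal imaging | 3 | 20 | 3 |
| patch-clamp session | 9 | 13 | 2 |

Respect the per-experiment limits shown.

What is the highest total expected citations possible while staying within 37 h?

Filling by ratio: 3×crystallography run + 3×confocal imaging for 225, with 4 h left unused.
Replace confocal imaging with HPLC run: the trade gains 2 net, giving 227 at 37 h.
No other feasible combination exceeds 227.

227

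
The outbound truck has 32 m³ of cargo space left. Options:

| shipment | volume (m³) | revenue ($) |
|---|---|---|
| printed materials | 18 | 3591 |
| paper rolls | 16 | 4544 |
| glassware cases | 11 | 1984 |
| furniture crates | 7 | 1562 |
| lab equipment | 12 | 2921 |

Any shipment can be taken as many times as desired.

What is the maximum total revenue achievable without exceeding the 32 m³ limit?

9088

The ratio ordering already packs tightly: 2×paper rolls, 32 m³, 9088.
That's the maximum — no swap from here does better than 9088.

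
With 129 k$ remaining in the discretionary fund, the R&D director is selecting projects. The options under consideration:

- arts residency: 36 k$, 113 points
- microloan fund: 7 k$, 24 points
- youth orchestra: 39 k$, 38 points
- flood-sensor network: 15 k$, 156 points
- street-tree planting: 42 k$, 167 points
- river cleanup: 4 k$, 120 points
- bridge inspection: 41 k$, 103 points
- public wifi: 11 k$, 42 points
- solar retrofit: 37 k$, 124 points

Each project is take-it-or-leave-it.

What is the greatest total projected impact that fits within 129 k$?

633

Microloan fund + flood-sensor network + street-tree planting + river cleanup + public wifi + solar retrofit uses 116 of the 129 k$ and totals 633.
The closest alternative, arts residency + microloan fund + flood-sensor network + street-tree planting + river cleanup + public wifi, reaches only 622.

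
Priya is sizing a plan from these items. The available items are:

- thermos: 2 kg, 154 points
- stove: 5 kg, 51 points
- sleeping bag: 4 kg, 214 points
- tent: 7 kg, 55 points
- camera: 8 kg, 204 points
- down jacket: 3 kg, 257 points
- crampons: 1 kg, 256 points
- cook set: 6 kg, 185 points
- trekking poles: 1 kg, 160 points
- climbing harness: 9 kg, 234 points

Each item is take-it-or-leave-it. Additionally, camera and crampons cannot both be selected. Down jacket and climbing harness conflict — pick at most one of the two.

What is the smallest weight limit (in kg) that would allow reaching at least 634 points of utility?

5

Look for the lowest-weight combination reaching 634.
down jacket + crampons + trekking poles reaches 673 using 5 kg.
Any bundle with less than 5 kg falls short of 634.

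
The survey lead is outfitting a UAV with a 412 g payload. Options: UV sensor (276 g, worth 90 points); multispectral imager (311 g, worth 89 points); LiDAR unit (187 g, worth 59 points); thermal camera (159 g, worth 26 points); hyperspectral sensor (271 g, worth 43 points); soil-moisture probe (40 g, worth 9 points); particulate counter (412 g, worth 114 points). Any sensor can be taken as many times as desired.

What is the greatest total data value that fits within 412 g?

118

By data value per g: UV sensor 0.33, LiDAR unit 0.32, multispectral imager 0.29, particulate counter 0.28 lead.
A density-first pass picks UV sensor + 3×soil-moisture probe — 117 at 396 g.
The 396 g tied up in UV sensor and 3×soil-moisture probe is better spent on 2×LiDAR unit — total rises to 118 (374 g).
Nothing else within 412 g beats 118.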